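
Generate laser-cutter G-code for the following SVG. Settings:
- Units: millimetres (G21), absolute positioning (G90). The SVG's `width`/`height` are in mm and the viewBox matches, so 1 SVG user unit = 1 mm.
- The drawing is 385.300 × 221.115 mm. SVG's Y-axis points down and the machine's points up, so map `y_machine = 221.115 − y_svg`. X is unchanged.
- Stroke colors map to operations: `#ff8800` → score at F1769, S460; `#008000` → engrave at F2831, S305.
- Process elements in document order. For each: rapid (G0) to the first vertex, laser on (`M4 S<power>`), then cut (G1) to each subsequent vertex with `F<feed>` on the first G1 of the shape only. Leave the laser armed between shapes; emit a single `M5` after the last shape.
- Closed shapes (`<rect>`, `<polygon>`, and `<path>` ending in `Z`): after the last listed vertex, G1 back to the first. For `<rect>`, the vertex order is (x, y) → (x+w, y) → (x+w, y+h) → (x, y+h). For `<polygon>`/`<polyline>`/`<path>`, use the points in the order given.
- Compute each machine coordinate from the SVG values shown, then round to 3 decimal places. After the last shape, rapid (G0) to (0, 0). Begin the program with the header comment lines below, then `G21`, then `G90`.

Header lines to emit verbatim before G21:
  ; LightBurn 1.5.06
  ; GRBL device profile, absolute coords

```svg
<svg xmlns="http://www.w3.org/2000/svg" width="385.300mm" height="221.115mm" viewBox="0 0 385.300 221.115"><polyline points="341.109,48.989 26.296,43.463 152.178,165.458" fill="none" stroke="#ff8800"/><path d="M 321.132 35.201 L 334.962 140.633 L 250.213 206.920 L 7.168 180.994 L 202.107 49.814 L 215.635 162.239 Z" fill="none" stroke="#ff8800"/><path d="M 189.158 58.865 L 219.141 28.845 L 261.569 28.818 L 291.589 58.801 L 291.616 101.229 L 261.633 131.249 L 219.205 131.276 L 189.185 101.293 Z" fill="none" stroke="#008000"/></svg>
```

; LightBurn 1.5.06
; GRBL device profile, absolute coords
G21
G90
G0 X341.109 Y172.126
M4 S460
G1 X26.296 Y177.652 F1769
G1 X152.178 Y55.657
G0 X321.132 Y185.914
M4 S460
G1 X334.962 Y80.482 F1769
G1 X250.213 Y14.195
G1 X7.168 Y40.121
G1 X202.107 Y171.301
G1 X215.635 Y58.876
G1 X321.132 Y185.914
G0 X189.158 Y162.250
M4 S305
G1 X219.141 Y192.270 F2831
G1 X261.569 Y192.297
G1 X291.589 Y162.314
G1 X291.616 Y119.886
G1 X261.633 Y89.866
G1 X219.205 Y89.839
G1 X189.185 Y119.822
G1 X189.158 Y162.250
M5
G0 X0.000 Y0.000

viewBox `0 0 385.300 221.115` with mm width/height → 1 unit = 1 mm. Flip: y_m = 221.115 − y_svg.

**Shape 1** — `<polyline>` open polyline, stroke `#ff8800` → score (S460, F1769). Machine vertices: (341.109,172.126) → (26.296,177.652) → (152.178,55.657). Open path.

**Shape 2** — `<path>` closed polygon, stroke `#ff8800` → score (S460, F1769). Machine vertices: (321.132,185.914) → (334.962,80.482) → (250.213,14.195) → (7.168,40.121) → (202.107,171.301) → (215.635,58.876) → (321.132,185.914). Closed: final G1 returns to the first vertex.

**Shape 3** — `<path>` regular polygon, stroke `#008000` → engrave (S305, F2831). Machine vertices: (189.158,162.250) → (219.141,192.270) → (261.569,192.297) → (291.589,162.314) → (291.616,119.886) → (261.633,89.866) → (219.205,89.839) → (189.185,119.822) → (189.158,162.250). Closed: final G1 returns to the first vertex.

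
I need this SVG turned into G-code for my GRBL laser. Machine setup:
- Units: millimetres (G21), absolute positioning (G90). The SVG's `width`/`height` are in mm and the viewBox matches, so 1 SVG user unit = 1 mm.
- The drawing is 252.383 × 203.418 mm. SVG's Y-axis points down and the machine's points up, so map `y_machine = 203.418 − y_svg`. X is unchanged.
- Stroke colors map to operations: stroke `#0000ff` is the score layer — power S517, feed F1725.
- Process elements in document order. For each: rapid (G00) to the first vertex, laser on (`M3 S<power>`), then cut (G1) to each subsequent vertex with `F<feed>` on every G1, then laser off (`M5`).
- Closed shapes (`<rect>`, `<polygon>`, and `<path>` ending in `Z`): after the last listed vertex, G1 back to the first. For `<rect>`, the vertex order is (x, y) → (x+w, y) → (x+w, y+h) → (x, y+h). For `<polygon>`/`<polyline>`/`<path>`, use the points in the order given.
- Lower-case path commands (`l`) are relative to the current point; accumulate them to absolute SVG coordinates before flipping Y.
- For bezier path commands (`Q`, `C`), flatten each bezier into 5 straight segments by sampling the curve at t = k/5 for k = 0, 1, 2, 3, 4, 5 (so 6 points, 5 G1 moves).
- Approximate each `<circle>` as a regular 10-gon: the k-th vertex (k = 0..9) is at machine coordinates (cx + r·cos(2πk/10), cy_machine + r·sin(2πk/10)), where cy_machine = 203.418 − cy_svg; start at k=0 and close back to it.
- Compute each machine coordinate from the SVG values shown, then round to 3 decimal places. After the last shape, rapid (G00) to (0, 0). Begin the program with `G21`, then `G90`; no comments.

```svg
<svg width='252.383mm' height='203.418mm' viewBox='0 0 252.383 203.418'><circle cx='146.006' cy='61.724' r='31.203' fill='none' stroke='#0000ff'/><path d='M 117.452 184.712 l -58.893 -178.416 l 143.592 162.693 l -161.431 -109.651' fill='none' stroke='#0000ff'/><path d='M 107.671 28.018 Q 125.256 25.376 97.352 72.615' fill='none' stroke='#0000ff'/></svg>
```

G21
G90
G00 X177.209 Y141.694
M3 S517
G1 X171.250 Y160.035 F1725
G1 X155.648 Y171.370 F1725
G1 X136.364 Y171.370 F1725
G1 X120.762 Y160.035 F1725
G1 X114.803 Y141.694 F1725
G1 X120.762 Y123.353 F1725
G1 X136.364 Y112.018 F1725
G1 X155.648 Y112.018 F1725
G1 X171.250 Y123.353 F1725
G1 X177.209 Y141.694 F1725
M5
G00 X117.452 Y18.706
M3 S517
G1 X58.559 Y197.122 F1725
G1 X202.151 Y34.429 F1725
G1 X40.720 Y144.080 F1725
M5
G00 X107.671 Y175.400
M3 S517
G1 X112.885 Y174.462 F1725
G1 X114.461 Y169.533 F1725
G1 X112.397 Y160.613 F1725
G1 X106.694 Y147.703 F1725
G1 X97.352 Y130.803 F1725
M5
G00 X0.000 Y0.000

Since the viewBox matches the mm dimensions, user units are millimetres directly. The only transform is the Y-flip y_m = 203.418 − y_svg.

Shape 1 is a circle drawn with `<circle>`. Its stroke #0000ff means score at S517, F1725. After flipping Y the toolpath is (177.209,141.694) → (171.250,160.035) → (155.648,171.370) → (136.364,171.370) → (120.762,160.035) → (114.803,141.694) → (120.762,123.353) → (136.364,112.018) → (155.648,112.018) → (171.250,123.353) → (177.209,141.694), returning to the start.

Shape 2 is a open polyline drawn with `<path>`. Its stroke #0000ff means score at S517, F1725. After flipping Y the toolpath is (117.452,18.706) → (58.559,197.122) → (202.151,34.429) → (40.720,144.080).

Shape 3 is a quadratic bezier drawn with `<path>`. Its stroke #0000ff means score at S517, F1725. After flipping Y the toolpath is (107.671,175.400) → (112.885,174.462) → (114.461,169.533) → (112.397,160.613) → (106.694,147.703) → (97.352,130.803).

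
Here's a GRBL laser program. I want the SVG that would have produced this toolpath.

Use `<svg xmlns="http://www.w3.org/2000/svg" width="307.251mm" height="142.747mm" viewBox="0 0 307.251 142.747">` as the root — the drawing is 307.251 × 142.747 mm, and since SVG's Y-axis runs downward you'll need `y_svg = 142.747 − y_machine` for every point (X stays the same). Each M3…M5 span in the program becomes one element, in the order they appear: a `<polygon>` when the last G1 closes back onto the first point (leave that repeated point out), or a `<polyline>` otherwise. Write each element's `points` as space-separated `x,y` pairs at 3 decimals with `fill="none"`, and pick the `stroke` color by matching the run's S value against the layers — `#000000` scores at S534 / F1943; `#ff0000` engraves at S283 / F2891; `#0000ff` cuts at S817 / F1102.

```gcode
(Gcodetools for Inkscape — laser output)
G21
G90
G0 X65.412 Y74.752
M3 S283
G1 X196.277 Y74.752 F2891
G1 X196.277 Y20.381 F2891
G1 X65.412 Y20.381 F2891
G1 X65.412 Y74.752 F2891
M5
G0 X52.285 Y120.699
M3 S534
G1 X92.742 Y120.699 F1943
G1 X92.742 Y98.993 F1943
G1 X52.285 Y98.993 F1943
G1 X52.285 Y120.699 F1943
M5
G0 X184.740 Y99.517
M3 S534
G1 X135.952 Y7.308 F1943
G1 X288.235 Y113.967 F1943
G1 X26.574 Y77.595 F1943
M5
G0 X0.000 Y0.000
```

<svg xmlns="http://www.w3.org/2000/svg" width="307.251mm" height="142.747mm" viewBox="0 0 307.251 142.747">
  <polygon points="65.412,67.995 196.277,67.995 196.277,122.366 65.412,122.366" fill="none" stroke="#ff0000"/>
  <polygon points="52.285,22.048 92.742,22.048 92.742,43.754 52.285,43.754" fill="none" stroke="#000000"/>
  <polyline points="184.740,43.230 135.952,135.439 288.235,28.780 26.574,65.152" fill="none" stroke="#000000"/>
</svg>

y_svg = 142.747 − y_m.

[1] S283→`#ff0000` (engrave); closed run; points: 65.412,67.995 196.277,67.995 196.277,122.366 65.412,122.366

[2] S534→`#000000` (score); closed run; points: 52.285,22.048 92.742,22.048 92.742,43.754 52.285,43.754

[3] S534→`#000000` (score); open run; points: 184.740,43.230 135.952,135.439 288.235,28.780 26.574,65.152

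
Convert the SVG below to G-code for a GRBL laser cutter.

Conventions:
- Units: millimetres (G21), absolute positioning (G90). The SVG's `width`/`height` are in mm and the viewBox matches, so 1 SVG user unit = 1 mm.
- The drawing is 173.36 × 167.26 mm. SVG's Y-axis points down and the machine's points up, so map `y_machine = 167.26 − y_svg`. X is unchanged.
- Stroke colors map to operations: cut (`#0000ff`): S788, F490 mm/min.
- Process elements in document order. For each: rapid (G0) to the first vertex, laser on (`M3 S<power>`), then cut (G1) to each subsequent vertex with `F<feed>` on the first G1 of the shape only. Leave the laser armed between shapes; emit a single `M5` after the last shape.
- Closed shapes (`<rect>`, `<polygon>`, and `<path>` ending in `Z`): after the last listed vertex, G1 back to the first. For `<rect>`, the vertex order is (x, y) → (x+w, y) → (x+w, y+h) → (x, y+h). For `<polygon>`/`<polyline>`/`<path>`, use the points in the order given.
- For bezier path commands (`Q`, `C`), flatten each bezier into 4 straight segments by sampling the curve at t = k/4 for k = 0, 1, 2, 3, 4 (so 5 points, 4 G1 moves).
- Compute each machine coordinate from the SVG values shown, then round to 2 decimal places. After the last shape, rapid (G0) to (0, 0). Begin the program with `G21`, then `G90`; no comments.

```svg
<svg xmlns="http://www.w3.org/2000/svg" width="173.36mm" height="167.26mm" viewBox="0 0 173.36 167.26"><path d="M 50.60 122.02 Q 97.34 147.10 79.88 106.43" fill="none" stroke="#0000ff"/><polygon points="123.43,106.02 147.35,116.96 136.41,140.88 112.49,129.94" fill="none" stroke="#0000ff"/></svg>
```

G21
G90
G0 X50.60 Y45.24
M3 S788
G1 X69.96 Y36.81 F490
G1 X81.29 Y36.60
G1 X84.60 Y44.60
G1 X79.88 Y60.83
G0 X123.43 Y61.24
M3 S788
G1 X147.35 Y50.30 F490
G1 X136.41 Y26.38
G1 X112.49 Y37.32
G1 X123.43 Y61.24
M5
G0 X0.00 Y0.00

1 u = 1 mm; y_m = 167.26 − y.

[1] `<path>` quadratic bezier, #0000ff→cut S788 F490: (50.60,45.24) → (69.96,36.81) → (81.29,36.60) → (84.60,44.60) → (79.88,60.83)

[2] `<polygon>` regular polygon, #0000ff→cut S788 F490: (123.43,61.24) → (147.35,50.30) → (136.41,26.38) → (112.49,37.32) → (123.43,61.24) (closed)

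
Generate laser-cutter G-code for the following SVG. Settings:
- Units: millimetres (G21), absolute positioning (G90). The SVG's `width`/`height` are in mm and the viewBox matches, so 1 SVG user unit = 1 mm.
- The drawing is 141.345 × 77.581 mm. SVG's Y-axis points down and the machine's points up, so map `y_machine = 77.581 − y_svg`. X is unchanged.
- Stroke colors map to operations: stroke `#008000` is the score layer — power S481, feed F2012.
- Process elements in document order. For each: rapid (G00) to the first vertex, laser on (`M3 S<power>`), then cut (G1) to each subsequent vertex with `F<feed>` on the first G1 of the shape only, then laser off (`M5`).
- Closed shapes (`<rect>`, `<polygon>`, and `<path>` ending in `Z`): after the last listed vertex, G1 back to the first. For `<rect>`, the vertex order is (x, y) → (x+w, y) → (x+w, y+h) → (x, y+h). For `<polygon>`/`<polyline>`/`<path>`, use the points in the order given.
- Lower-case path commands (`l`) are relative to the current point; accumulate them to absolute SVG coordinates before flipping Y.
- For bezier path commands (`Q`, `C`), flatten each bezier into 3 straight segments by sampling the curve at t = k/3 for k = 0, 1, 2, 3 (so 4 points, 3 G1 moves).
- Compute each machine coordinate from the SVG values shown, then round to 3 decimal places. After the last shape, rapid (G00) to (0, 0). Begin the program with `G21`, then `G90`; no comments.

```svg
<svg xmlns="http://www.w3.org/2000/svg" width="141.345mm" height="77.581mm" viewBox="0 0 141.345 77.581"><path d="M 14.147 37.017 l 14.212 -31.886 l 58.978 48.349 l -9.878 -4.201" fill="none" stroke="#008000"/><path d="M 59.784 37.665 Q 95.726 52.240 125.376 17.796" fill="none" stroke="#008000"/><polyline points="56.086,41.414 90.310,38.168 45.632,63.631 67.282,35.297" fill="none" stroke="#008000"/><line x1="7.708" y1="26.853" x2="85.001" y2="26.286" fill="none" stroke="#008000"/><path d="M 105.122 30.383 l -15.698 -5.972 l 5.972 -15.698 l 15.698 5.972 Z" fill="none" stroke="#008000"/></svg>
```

G21
G90
G00 X14.147 Y40.564
M3 S481
G1 X28.359 Y72.450 F2012
G1 X87.337 Y24.101
G1 X77.459 Y28.302
M5
G00 X59.784 Y39.916
M3 S481
G1 X83.046 Y35.646 F2012
G1 X104.910 Y42.269
G1 X125.376 Y59.785
M5
G00 X56.086 Y36.167
M3 S481
G1 X90.310 Y39.413 F2012
G1 X45.632 Y13.950
G1 X67.282 Y42.284
M5
G00 X7.708 Y50.728
M3 S481
G1 X85.001 Y51.295 F2012
M5
G00 X105.122 Y47.198
M3 S481
G1 X89.424 Y53.170 F2012
G1 X95.396 Y68.868
G1 X111.094 Y62.896
G1 X105.122 Y47.198
M5
G00 X0.000 Y0.000

Since the viewBox matches the mm dimensions, user units are millimetres directly. The only transform is the Y-flip y_m = 77.581 − y_svg.

Shape 1 is a open polyline drawn with `<path>`. Its stroke #008000 means score at S481, F2012. After flipping Y the toolpath is (14.147,40.564) → (28.359,72.450) → (87.337,24.101) → (77.459,28.302).

Shape 2 is a quadratic bezier drawn with `<path>`. Its stroke #008000 means score at S481, F2012. After flipping Y the toolpath is (59.784,39.916) → (83.046,35.646) → (104.910,42.269) → (125.376,59.785).

Shape 3 is a open polyline drawn with `<polyline>`. Its stroke #008000 means score at S481, F2012. After flipping Y the toolpath is (56.086,36.167) → (90.310,39.413) → (45.632,13.950) → (67.282,42.284).

Shape 4 is a line segment drawn with `<line>`. Its stroke #008000 means score at S481, F2012. After flipping Y the toolpath is (7.708,50.728) → (85.001,51.295).

Shape 5 is a regular polygon drawn with `<path>`. Its stroke #008000 means score at S481, F2012. After flipping Y the toolpath is (105.122,47.198) → (89.424,53.170) → (95.396,68.868) → (111.094,62.896) → (105.122,47.198), returning to the start.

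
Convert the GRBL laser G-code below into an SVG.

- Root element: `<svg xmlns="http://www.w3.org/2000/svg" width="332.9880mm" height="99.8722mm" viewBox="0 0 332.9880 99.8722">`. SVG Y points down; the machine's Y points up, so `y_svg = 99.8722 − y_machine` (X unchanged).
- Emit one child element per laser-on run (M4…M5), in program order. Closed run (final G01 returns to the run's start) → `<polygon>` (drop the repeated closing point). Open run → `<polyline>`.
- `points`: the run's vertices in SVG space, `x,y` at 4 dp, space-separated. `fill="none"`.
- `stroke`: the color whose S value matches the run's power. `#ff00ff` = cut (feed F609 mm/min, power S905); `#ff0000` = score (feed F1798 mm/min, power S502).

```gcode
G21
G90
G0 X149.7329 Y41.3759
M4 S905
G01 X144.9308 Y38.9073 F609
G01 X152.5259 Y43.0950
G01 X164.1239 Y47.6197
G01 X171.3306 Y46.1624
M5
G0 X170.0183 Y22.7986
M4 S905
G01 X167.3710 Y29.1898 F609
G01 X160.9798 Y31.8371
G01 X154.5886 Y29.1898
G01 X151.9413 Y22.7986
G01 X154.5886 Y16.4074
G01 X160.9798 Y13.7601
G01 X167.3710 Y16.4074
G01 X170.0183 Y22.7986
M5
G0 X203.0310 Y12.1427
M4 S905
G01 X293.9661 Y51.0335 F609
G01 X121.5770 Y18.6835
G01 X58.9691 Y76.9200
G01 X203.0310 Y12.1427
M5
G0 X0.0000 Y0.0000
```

Each laser-on run becomes one SVG element. Flip Y back into SVG space with y_svg = 99.8722 − y_machine. Every run uses S905, so all elements get stroke `#ff00ff` (cut).

Run 1: The run is open, so emit a `<polyline>` with points (Y-flipped): 149.7329,58.4963 144.9308,60.9649 152.5259,56.7772 164.1239,52.2525 171.3306,53.7098.

Run 2: The run returns to its start, so emit a `<polygon>` with points (Y-flipped): 170.0183,77.0736 167.3710,70.6824 160.9798,68.0351 154.5886,70.6824 151.9413,77.0736 154.5886,83.4648 160.9798,86.1121 167.3710,83.4648.

Run 3: The run returns to its start, so emit a `<polygon>` with points (Y-flipped): 203.0310,87.7295 293.9661,48.8387 121.5770,81.1887 58.9691,22.9522.

<svg xmlns="http://www.w3.org/2000/svg" width="332.9880mm" height="99.8722mm" viewBox="0 0 332.9880 99.8722">
  <polyline points="149.7329,58.4963 144.9308,60.9649 152.5259,56.7772 164.1239,52.2525 171.3306,53.7098" fill="none" stroke="#ff00ff"/>
  <polygon points="170.0183,77.0736 167.3710,70.6824 160.9798,68.0351 154.5886,70.6824 151.9413,77.0736 154.5886,83.4648 160.9798,86.1121 167.3710,83.4648" fill="none" stroke="#ff00ff"/>
  <polygon points="203.0310,87.7295 293.9661,48.8387 121.5770,81.1887 58.9691,22.9522" fill="none" stroke="#ff00ff"/>
</svg>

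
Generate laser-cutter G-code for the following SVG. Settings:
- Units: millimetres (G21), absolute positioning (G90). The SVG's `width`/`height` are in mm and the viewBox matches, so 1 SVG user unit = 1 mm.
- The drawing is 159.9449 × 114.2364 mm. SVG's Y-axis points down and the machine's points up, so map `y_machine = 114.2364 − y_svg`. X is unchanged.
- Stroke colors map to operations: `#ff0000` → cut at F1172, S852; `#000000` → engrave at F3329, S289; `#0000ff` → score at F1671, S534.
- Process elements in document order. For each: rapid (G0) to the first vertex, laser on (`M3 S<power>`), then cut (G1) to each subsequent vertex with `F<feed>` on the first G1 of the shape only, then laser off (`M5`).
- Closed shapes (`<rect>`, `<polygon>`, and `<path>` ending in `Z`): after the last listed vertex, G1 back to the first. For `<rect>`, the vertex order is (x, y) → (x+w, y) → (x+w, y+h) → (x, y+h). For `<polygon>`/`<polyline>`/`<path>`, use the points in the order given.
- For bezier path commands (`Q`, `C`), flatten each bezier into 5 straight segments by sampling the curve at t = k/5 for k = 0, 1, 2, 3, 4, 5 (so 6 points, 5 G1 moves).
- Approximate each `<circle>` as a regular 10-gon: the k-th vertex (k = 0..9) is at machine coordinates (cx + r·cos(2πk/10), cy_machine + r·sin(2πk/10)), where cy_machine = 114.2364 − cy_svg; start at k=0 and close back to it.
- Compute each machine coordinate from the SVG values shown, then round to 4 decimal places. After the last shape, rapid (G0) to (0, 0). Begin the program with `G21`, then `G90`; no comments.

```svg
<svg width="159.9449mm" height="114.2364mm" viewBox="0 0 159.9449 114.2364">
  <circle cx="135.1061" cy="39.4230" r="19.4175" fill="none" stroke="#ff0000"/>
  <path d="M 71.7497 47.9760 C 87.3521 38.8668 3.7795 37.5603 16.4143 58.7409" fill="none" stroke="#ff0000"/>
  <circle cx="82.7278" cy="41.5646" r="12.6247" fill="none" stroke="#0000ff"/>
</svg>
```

G21
G90
G0 X154.5236 Y74.8134
M3 S852
G1 X150.8152 Y86.2267 F1172
G1 X141.1064 Y93.2805
G1 X129.1058 Y93.2805
G1 X119.3970 Y86.2267
G1 X115.6886 Y74.8134
G1 X119.3970 Y63.4001
G1 X129.1058 Y56.3463
G1 X141.1064 Y56.3463
G1 X150.8152 Y63.4001
G1 X154.5236 Y74.8134
M5
G0 X71.7497 Y66.2604
M3 S852
G1 X70.7732 Y70.6721 F1172
G1 X55.3731 Y72.5063
G1 X34.9276 Y71.0582
G1 X18.8152 Y65.6229
G1 X16.4143 Y55.4955
M5
G0 X95.3525 Y72.6718
M3 S534
G1 X92.9414 Y80.0924 F1671
G1 X86.6290 Y84.6786
G1 X78.8266 Y84.6786
G1 X72.5142 Y80.0924
G1 X70.1031 Y72.6718
G1 X72.5142 Y65.2512
G1 X78.8266 Y60.6650
G1 X86.6290 Y60.6650
G1 X92.9414 Y65.2512
G1 X95.3525 Y72.6718
M5
G0 X0.0000 Y0.0000

1 u = 1 mm; y_m = 114.2364 − y.

[1] `<circle>` circle, #ff0000→cut S852 F1172: (154.5236,74.8134) → (150.8152,86.2267) → (141.1064,93.2805) → (129.1058,93.2805) → (119.3970,86.2267) → (115.6886,74.8134) → (119.3970,63.4001) → (129.1058,56.3463) → (141.1064,56.3463) → (150.8152,63.4001) → (154.5236,74.8134) (closed)

[2] `<path>` cubic bezier, #ff0000→cut S852 F1172: (71.7497,66.2604) → (70.7732,70.6721) → (55.3731,72.5063) → (34.9276,71.0582) → (18.8152,65.6229) → (16.4143,55.4955)

[3] `<circle>` circle, #0000ff→score S534 F1671: (95.3525,72.6718) → (92.9414,80.0924) → (86.6290,84.6786) → (78.8266,84.6786) → (72.5142,80.0924) → (70.1031,72.6718) → (72.5142,65.2512) → (78.8266,60.6650) → (86.6290,60.6650) → (92.9414,65.2512) → (95.3525,72.6718) (closed)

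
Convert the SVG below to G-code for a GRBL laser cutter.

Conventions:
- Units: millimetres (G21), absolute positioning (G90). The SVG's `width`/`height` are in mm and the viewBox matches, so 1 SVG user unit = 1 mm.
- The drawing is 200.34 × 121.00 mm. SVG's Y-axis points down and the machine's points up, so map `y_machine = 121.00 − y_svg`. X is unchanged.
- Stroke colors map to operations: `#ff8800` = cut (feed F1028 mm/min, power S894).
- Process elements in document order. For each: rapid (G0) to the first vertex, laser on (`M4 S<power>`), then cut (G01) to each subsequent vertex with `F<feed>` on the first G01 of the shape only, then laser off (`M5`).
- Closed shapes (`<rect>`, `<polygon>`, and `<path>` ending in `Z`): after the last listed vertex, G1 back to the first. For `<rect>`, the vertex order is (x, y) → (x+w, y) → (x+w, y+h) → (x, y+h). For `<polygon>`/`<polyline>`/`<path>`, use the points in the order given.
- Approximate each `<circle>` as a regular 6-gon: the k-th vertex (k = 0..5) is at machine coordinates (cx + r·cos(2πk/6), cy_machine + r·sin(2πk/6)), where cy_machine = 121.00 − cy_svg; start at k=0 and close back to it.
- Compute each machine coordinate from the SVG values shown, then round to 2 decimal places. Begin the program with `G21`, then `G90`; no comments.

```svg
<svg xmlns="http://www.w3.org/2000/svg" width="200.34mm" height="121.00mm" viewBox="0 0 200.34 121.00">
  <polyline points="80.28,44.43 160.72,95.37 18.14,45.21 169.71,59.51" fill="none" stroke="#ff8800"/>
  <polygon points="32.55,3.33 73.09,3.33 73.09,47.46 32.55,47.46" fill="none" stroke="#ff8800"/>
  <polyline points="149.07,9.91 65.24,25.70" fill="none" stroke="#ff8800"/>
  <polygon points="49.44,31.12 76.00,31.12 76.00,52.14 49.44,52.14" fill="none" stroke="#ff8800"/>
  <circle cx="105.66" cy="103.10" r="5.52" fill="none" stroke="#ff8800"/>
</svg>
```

1 u = 1 mm; y_m = 121.00 − y.

[1] `<polyline>` open polyline, #ff8800→cut S894 F1028: (80.28,76.57) → (160.72,25.63) → (18.14,75.79) → (169.71,61.49)

[2] `<polygon>` rectangle, #ff8800→cut S894 F1028: (32.55,117.67) → (73.09,117.67) → (73.09,73.54) → (32.55,73.54) → (32.55,117.67) (closed)

[3] `<polyline>` line segment, #ff8800→cut S894 F1028: (149.07,111.09) → (65.24,95.30)

[4] `<polygon>` rectangle, #ff8800→cut S894 F1028: (49.44,89.88) → (76.00,89.88) → (76.00,68.86) → (49.44,68.86) → (49.44,89.88) (closed)

[5] `<circle>` circle, #ff8800→cut S894 F1028: (111.18,17.90) → (108.42,22.68) → (102.90,22.68) → (100.14,17.90) → (102.90,13.12) → (108.42,13.12) → (111.18,17.90) (closed)

G21
G90
G0 X80.28 Y76.57
M4 S894
G01 X160.72 Y25.63 F1028
G01 X18.14 Y75.79
G01 X169.71 Y61.49
M5
G0 X32.55 Y117.67
M4 S894
G01 X73.09 Y117.67 F1028
G01 X73.09 Y73.54
G01 X32.55 Y73.54
G01 X32.55 Y117.67
M5
G0 X149.07 Y111.09
M4 S894
G01 X65.24 Y95.30 F1028
M5
G0 X49.44 Y89.88
M4 S894
G01 X76.00 Y89.88 F1028
G01 X76.00 Y68.86
G01 X49.44 Y68.86
G01 X49.44 Y89.88
M5
G0 X111.18 Y17.90
M4 S894
G01 X108.42 Y22.68 F1028
G01 X102.90 Y22.68
G01 X100.14 Y17.90
G01 X102.90 Y13.12
G01 X108.42 Y13.12
G01 X111.18 Y17.90
M5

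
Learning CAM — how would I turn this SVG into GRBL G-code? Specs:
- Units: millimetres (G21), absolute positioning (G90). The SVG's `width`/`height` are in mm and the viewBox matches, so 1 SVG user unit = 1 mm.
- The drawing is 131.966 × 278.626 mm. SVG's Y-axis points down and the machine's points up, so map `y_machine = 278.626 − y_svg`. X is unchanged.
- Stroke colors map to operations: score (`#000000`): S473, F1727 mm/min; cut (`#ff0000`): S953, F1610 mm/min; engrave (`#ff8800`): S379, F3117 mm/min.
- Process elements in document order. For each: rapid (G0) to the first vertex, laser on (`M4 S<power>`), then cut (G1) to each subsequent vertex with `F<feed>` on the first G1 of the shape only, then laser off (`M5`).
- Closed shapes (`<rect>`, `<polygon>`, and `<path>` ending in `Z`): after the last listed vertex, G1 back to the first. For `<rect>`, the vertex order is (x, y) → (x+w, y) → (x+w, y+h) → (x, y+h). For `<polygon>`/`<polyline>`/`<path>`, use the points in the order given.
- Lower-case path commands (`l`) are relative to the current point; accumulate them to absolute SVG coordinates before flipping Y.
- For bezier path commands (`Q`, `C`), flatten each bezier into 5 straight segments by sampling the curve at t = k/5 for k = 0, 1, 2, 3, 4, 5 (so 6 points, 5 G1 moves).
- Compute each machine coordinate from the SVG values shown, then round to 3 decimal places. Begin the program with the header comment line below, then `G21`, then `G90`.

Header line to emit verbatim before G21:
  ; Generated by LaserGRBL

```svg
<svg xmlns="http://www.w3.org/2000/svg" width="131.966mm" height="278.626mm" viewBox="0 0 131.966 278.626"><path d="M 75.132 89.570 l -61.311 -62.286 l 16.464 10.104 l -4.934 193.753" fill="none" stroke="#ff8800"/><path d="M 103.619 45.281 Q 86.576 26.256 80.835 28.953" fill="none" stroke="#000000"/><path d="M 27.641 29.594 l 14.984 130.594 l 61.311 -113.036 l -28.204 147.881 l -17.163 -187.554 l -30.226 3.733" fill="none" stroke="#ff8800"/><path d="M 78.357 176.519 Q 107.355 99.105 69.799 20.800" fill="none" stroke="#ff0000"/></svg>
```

; Generated by LaserGRBL
G21
G90
G0 X75.132 Y189.056
M4 S379
G1 X13.821 Y251.342 F3117
G1 X30.285 Y241.238
G1 X25.351 Y47.485
M5
G0 X103.619 Y233.345
M4 S473
G1 X97.254 Y240.086 F1727
G1 X91.793 Y245.089
G1 X87.236 Y248.355
G1 X83.583 Y249.883
G1 X80.835 Y249.673
M5
G0 X27.641 Y249.032
M4 S379
G1 X42.625 Y118.438 F3117
G1 X103.936 Y231.474
G1 X75.732 Y83.593
G1 X58.569 Y271.147
G1 X28.343 Y267.414
M5
G0 X78.357 Y102.107
M4 S953
G1 X87.294 Y133.108 F1610
G1 X90.907 Y164.181
G1 X89.195 Y195.325
G1 X82.159 Y226.540
G1 X69.799 Y257.826
M5

Since the viewBox matches the mm dimensions, user units are millimetres directly. The only transform is the Y-flip y_m = 278.626 − y_svg.

Shape 1 is a open polyline drawn with `<path>`. Its stroke #ff8800 means engrave at S379, F3117. After flipping Y the toolpath is (75.132,189.056) → (13.821,251.342) → (30.285,241.238) → (25.351,47.485).

Shape 2 is a quadratic bezier drawn with `<path>`. Its stroke #000000 means score at S473, F1727. After flipping Y the toolpath is (103.619,233.345) → (97.254,240.086) → (91.793,245.089) → (87.236,248.355) → (83.583,249.883) → (80.835,249.673).

Shape 3 is a open polyline drawn with `<path>`. Its stroke #ff8800 means engrave at S379, F3117. After flipping Y the toolpath is (27.641,249.032) → (42.625,118.438) → (103.936,231.474) → (75.732,83.593) → (58.569,271.147) → (28.343,267.414).

Shape 4 is a quadratic bezier drawn with `<path>`. Its stroke #ff0000 means cut at S953, F1610. After flipping Y the toolpath is (78.357,102.107) → (87.294,133.108) → (90.907,164.181) → (89.195,195.325) → (82.159,226.540) → (69.799,257.826).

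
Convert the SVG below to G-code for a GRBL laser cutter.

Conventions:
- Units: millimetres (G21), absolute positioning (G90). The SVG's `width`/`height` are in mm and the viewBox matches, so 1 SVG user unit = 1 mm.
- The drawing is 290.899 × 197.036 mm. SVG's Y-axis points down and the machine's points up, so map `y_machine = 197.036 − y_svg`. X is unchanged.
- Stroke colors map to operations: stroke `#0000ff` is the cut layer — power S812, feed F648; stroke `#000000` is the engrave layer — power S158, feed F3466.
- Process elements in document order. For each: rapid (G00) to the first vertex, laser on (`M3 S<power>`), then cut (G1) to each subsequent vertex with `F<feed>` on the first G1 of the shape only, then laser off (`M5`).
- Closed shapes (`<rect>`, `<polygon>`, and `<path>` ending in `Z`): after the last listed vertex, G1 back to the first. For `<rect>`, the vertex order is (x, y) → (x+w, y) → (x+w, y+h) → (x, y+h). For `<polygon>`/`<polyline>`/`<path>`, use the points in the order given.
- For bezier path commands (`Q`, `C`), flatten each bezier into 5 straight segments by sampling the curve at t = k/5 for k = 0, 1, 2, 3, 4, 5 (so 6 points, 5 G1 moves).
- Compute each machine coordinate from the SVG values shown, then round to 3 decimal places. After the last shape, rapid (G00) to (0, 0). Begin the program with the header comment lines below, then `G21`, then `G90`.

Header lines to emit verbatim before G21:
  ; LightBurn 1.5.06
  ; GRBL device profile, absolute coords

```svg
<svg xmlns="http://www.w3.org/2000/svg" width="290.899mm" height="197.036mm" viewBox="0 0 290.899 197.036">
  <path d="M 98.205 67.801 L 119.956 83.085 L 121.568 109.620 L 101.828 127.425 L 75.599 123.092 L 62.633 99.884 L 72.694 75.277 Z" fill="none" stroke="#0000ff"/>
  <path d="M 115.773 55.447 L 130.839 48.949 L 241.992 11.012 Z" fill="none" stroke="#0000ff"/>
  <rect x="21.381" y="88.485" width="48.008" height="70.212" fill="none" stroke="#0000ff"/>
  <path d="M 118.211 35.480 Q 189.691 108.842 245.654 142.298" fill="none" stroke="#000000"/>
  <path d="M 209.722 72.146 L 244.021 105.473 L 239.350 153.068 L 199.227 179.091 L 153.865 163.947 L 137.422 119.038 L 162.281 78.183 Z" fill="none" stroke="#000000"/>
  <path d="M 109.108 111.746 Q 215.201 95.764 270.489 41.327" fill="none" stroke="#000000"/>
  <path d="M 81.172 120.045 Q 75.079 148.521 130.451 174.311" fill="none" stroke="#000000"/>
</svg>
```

viewBox `0 0 290.899 197.036` with mm width/height → 1 unit = 1 mm. Flip: y_m = 197.036 − y_svg.

**Shape 1** — `<path>` regular polygon, stroke `#0000ff` → cut (S812, F648). Machine vertices: (98.205,129.235) → (119.956,113.951) → (121.568,87.416) → (101.828,69.611) → (75.599,73.944) → (62.633,97.152) → (72.694,121.759) → (98.205,129.235). Closed: final G1 returns to the first vertex.

**Shape 2** — `<path>` closed polygon, stroke `#0000ff` → cut (S812, F648). Machine vertices: (115.773,141.589) → (130.839,148.087) → (241.992,186.024) → (115.773,141.589). Closed: final G1 returns to the first vertex.

**Shape 3** — `<rect>` rectangle, stroke `#0000ff` → cut (S812, F648). Machine vertices: (21.381,108.551) → (69.389,108.551) → (69.389,38.339) → (21.381,38.339) → (21.381,108.551). Closed: final G1 returns to the first vertex.

**Shape 4** — `<path>` quadratic bezier, stroke `#000000` → engrave (S158, F3466). Control points (SVG): P0=(118.211,35.480), P1=(189.691,108.842), P2=(245.654,142.298); sampled at t=k/5. Machine vertices: (118.211,161.556) → (146.182,133.807) → (172.912,109.251) → (198.401,87.888) → (222.648,69.717) → (245.654,54.738). Open path.

**Shape 5** — `<path>` regular polygon, stroke `#000000` → engrave (S158, F3466). Machine vertices: (209.722,124.890) → (244.021,91.563) → (239.350,43.968) → (199.227,17.945) → (153.865,33.089) → (137.422,77.998) → (162.281,118.853) → (209.722,124.890). Closed: final G1 returns to the first vertex.

**Shape 6** — `<path>` quadratic bezier, stroke `#000000` → engrave (S158, F3466). Control points (SVG): P0=(109.108,111.746), P1=(215.201,95.764), P2=(270.489,41.327); sampled at t=k/5. Machine vertices: (109.108,85.290) → (149.513,93.221) → (185.854,104.228) → (218.130,118.312) → (246.342,135.472) → (270.489,155.709). Open path.

**Shape 7** — `<path>` quadratic bezier, stroke `#000000` → engrave (S158, F3466). Control points (SVG): P0=(81.172,120.045), P1=(75.079,148.521), P2=(130.451,174.311); sampled at t=k/5. Machine vertices: (81.172,76.991) → (81.193,65.708) → (86.132,54.640) → (95.988,43.787) → (110.761,33.148) → (130.451,22.725). Open path.

; LightBurn 1.5.06
; GRBL device profile, absolute coords
G21
G90
G00 X98.205 Y129.235
M3 S812
G1 X119.956 Y113.951 F648
G1 X121.568 Y87.416
G1 X101.828 Y69.611
G1 X75.599 Y73.944
G1 X62.633 Y97.152
G1 X72.694 Y121.759
G1 X98.205 Y129.235
M5
G00 X115.773 Y141.589
M3 S812
G1 X130.839 Y148.087 F648
G1 X241.992 Y186.024
G1 X115.773 Y141.589
M5
G00 X21.381 Y108.551
M3 S812
G1 X69.389 Y108.551 F648
G1 X69.389 Y38.339
G1 X21.381 Y38.339
G1 X21.381 Y108.551
M5
G00 X118.211 Y161.556
M3 S158
G1 X146.182 Y133.807 F3466
G1 X172.912 Y109.251
G1 X198.401 Y87.888
G1 X222.648 Y69.717
G1 X245.654 Y54.738
M5
G00 X209.722 Y124.890
M3 S158
G1 X244.021 Y91.563 F3466
G1 X239.350 Y43.968
G1 X199.227 Y17.945
G1 X153.865 Y33.089
G1 X137.422 Y77.998
G1 X162.281 Y118.853
G1 X209.722 Y124.890
M5
G00 X109.108 Y85.290
M3 S158
G1 X149.513 Y93.221 F3466
G1 X185.854 Y104.228
G1 X218.130 Y118.312
G1 X246.342 Y135.472
G1 X270.489 Y155.709
M5
G00 X81.172 Y76.991
M3 S158
G1 X81.193 Y65.708 F3466
G1 X86.132 Y54.640
G1 X95.988 Y43.787
G1 X110.761 Y33.148
G1 X130.451 Y22.725
M5
G00 X0.000 Y0.000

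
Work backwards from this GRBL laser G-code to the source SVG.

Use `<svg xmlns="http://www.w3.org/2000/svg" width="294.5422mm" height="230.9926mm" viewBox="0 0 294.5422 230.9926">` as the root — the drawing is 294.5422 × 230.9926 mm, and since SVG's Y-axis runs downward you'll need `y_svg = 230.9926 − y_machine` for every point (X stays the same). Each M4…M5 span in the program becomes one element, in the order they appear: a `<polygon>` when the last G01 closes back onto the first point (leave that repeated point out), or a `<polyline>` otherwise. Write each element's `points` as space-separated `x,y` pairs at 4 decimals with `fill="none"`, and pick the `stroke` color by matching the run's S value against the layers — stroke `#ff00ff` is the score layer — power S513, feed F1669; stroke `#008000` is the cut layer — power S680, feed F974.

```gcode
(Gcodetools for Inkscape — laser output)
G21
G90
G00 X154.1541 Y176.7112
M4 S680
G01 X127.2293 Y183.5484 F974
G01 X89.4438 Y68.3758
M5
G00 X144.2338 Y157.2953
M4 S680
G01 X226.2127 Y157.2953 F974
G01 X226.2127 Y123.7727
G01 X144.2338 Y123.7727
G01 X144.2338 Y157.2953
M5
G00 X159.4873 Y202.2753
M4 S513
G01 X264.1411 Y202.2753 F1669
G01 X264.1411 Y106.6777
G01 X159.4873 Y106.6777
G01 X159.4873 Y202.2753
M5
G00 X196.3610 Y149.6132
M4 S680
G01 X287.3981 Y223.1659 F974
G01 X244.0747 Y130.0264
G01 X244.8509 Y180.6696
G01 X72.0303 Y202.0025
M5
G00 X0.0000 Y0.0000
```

Machine Y-up, SVG Y-down with viewBox height 230.9926, so y_svg = 230.9926 − y_machine; X carries over.

Run 1: the run's S680 means `#008000` (cut). The run is open, so emit a `<polyline>` with points (Y-flipped): 154.1541,54.2814 127.2293,47.4442 89.4438,162.6168.

Run 2: the run's S680 means `#008000` (cut). The run returns to its start, so emit a `<polygon>` with points (Y-flipped): 144.2338,73.6973 226.2127,73.6973 226.2127,107.2199 144.2338,107.2199.

Run 3: S513 ⇒ score layer `#ff00ff`. The run returns to its start, so emit a `<polygon>` with points (Y-flipped): 159.4873,28.7173 264.1411,28.7173 264.1411,124.3149 159.4873,124.3149.

Run 4: the run's S680 means `#008000` (cut). The run is open, so emit a `<polyline>` with points (Y-flipped): 196.3610,81.3794 287.3981,7.8267 244.0747,100.9662 244.8509,50.3230 72.0303,28.9901.

<svg xmlns="http://www.w3.org/2000/svg" width="294.5422mm" height="230.9926mm" viewBox="0 0 294.5422 230.9926">
  <polyline points="154.1541,54.2814 127.2293,47.4442 89.4438,162.6168" fill="none" stroke="#008000"/>
  <polygon points="144.2338,73.6973 226.2127,73.6973 226.2127,107.2199 144.2338,107.2199" fill="none" stroke="#008000"/>
  <polygon points="159.4873,28.7173 264.1411,28.7173 264.1411,124.3149 159.4873,124.3149" fill="none" stroke="#ff00ff"/>
  <polyline points="196.3610,81.3794 287.3981,7.8267 244.0747,100.9662 244.8509,50.3230 72.0303,28.9901" fill="none" stroke="#008000"/>
</svg>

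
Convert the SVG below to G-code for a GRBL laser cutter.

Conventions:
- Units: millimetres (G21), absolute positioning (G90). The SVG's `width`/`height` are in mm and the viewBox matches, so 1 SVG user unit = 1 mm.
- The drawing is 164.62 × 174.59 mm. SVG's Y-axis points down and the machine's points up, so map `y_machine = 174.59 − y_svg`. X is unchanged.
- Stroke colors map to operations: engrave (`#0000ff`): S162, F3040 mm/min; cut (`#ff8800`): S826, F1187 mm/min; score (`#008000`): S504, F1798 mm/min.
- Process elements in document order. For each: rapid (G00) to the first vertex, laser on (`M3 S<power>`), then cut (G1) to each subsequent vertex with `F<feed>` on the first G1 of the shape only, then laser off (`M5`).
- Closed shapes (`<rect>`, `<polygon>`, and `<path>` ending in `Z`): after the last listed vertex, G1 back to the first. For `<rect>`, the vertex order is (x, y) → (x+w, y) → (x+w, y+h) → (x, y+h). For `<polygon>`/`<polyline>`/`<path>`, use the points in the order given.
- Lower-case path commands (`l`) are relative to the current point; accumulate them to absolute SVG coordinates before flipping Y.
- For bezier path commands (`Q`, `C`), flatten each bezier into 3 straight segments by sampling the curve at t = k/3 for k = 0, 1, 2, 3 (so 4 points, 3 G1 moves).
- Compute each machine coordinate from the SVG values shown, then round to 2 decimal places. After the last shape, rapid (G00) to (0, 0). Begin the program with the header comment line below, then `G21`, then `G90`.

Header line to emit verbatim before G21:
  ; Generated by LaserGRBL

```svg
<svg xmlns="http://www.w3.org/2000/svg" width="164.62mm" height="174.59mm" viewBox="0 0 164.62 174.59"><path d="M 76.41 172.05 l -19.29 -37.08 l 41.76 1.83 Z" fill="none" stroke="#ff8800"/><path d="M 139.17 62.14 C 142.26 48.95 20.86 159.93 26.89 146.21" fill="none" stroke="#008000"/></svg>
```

viewBox `0 0 164.62 174.59` with mm width/height → 1 unit = 1 mm. Flip: y_m = 174.59 − y_svg.

**Shape 1** — `<path>` regular polygon, stroke `#ff8800` → cut (S826, F1187). Machine vertices: (76.41,2.54) → (57.12,39.62) → (98.88,37.79) → (76.41,2.54). Closed: final G1 returns to the first vertex.

**Shape 2** — `<path>` cubic bezier, stroke `#008000` → score (S504, F1798). Control points (SVG): P0=(139.17,62.14), P1=(142.26,48.95), P2=(20.86,159.93), P3=(26.89,146.21); sampled at t=k/3. Machine vertices: (139.17,112.45) → (110.09,93.47) → (54.01,47.01) → (26.89,28.38). Open path.

; Generated by LaserGRBL
G21
G90
G00 X76.41 Y2.54
M3 S826
G1 X57.12 Y39.62 F1187
G1 X98.88 Y37.79
G1 X76.41 Y2.54
M5
G00 X139.17 Y112.45
M3 S504
G1 X110.09 Y93.47 F1798
G1 X54.01 Y47.01
G1 X26.89 Y28.38
M5
G00 X0.00 Y0.00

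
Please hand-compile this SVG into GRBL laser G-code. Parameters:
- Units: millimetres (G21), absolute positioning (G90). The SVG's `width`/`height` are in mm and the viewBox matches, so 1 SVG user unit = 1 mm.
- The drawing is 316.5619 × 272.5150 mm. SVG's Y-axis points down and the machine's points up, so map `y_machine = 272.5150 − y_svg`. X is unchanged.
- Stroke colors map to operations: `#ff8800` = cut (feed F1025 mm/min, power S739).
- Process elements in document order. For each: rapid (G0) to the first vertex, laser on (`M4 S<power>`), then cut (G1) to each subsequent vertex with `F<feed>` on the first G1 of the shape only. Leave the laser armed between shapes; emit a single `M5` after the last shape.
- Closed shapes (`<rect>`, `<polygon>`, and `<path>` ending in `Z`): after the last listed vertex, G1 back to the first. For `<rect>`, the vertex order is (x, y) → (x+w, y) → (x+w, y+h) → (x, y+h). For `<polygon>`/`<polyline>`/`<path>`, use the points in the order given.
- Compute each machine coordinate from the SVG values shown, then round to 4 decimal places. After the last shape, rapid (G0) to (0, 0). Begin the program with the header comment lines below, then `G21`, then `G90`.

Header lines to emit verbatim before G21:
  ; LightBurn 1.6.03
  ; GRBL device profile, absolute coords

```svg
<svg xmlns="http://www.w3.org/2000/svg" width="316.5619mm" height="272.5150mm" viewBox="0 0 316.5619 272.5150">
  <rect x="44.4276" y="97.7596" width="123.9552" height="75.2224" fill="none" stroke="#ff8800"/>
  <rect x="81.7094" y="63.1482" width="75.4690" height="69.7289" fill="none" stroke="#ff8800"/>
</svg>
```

viewBox `0 0 316.5619 272.5150` with mm width/height → 1 unit = 1 mm. Flip: y_m = 272.5150 − y_svg.

**Shape 1** — `<rect>` rectangle, stroke `#ff8800` → cut (S739, F1025). Machine vertices: (44.4276,174.7554) → (168.3828,174.7554) → (168.3828,99.5330) → (44.4276,99.5330) → (44.4276,174.7554). Closed: final G1 returns to the first vertex.

**Shape 2** — `<rect>` rectangle, stroke `#ff8800` → cut (S739, F1025). Machine vertices: (81.7094,209.3668) → (157.1784,209.3668) → (157.1784,139.6379) → (81.7094,139.6379) → (81.7094,209.3668). Closed: final G1 returns to the first vertex.

; LightBurn 1.6.03
; GRBL device profile, absolute coords
G21
G90
G0 X44.4276 Y174.7554
M4 S739
G1 X168.3828 Y174.7554 F1025
G1 X168.3828 Y99.5330
G1 X44.4276 Y99.5330
G1 X44.4276 Y174.7554
G0 X81.7094 Y209.3668
M4 S739
G1 X157.1784 Y209.3668 F1025
G1 X157.1784 Y139.6379
G1 X81.7094 Y139.6379
G1 X81.7094 Y209.3668
M5
G0 X0.0000 Y0.0000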